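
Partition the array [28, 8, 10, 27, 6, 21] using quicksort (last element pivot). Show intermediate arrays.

Partition 1: pivot=21 at index 3 -> [8, 10, 6, 21, 28, 27]
Partition 2: pivot=6 at index 0 -> [6, 10, 8, 21, 28, 27]
Partition 3: pivot=8 at index 1 -> [6, 8, 10, 21, 28, 27]
Partition 4: pivot=27 at index 4 -> [6, 8, 10, 21, 27, 28]


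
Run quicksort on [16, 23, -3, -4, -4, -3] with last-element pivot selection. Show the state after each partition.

Partition 1: pivot=-3 at index 3 -> [-3, -4, -4, -3, 16, 23]
Partition 2: pivot=-4 at index 1 -> [-4, -4, -3, -3, 16, 23]
Partition 3: pivot=23 at index 5 -> [-4, -4, -3, -3, 16, 23]


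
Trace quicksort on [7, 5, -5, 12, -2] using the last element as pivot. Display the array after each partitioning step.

Partition 1: pivot=-2 at index 1 -> [-5, -2, 7, 12, 5]
Partition 2: pivot=5 at index 2 -> [-5, -2, 5, 12, 7]
Partition 3: pivot=7 at index 3 -> [-5, -2, 5, 7, 12]


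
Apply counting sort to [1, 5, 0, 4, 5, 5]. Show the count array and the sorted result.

Count array: [1, 1, 0, 0, 1, 3]
(count[i] = number of elements equal to i)
Cumulative count: [1, 2, 2, 2, 3, 6]
Sorted: [0, 1, 4, 5, 5, 5]


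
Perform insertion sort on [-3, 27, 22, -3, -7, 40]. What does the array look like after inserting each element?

First element -3 is already 'sorted'
Insert 27: shifted 0 elements -> [-3, 27, 22, -3, -7, 40]
Insert 22: shifted 1 elements -> [-3, 22, 27, -3, -7, 40]
Insert -3: shifted 2 elements -> [-3, -3, 22, 27, -7, 40]
Insert -7: shifted 4 elements -> [-7, -3, -3, 22, 27, 40]
Insert 40: shifted 0 elements -> [-7, -3, -3, 22, 27, 40]


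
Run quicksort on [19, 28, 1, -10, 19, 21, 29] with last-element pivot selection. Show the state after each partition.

Partition 1: pivot=29 at index 6 -> [19, 28, 1, -10, 19, 21, 29]
Partition 2: pivot=21 at index 4 -> [19, 1, -10, 19, 21, 28, 29]
Partition 3: pivot=19 at index 3 -> [19, 1, -10, 19, 21, 28, 29]
Partition 4: pivot=-10 at index 0 -> [-10, 1, 19, 19, 21, 28, 29]
Partition 5: pivot=19 at index 2 -> [-10, 1, 19, 19, 21, 28, 29]


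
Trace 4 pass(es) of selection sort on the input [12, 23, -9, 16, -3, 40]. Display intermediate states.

Pass 1: Select minimum -9 at index 2, swap -> [-9, 23, 12, 16, -3, 40]
Pass 2: Select minimum -3 at index 4, swap -> [-9, -3, 12, 16, 23, 40]
Pass 3: Select minimum 12 at index 2, swap -> [-9, -3, 12, 16, 23, 40]
Pass 4: Select minimum 16 at index 3, swap -> [-9, -3, 12, 16, 23, 40]


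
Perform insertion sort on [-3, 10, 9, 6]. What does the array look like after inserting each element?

First element -3 is already 'sorted'
Insert 10: shifted 0 elements -> [-3, 10, 9, 6]
Insert 9: shifted 1 elements -> [-3, 9, 10, 6]
Insert 6: shifted 2 elements -> [-3, 6, 9, 10]


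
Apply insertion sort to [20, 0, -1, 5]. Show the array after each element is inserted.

First element 20 is already 'sorted'
Insert 0: shifted 1 elements -> [0, 20, -1, 5]
Insert -1: shifted 2 elements -> [-1, 0, 20, 5]
Insert 5: shifted 1 elements -> [-1, 0, 5, 20]


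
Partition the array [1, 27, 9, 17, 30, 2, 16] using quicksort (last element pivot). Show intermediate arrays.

Partition 1: pivot=16 at index 3 -> [1, 9, 2, 16, 30, 27, 17]
Partition 2: pivot=2 at index 1 -> [1, 2, 9, 16, 30, 27, 17]
Partition 3: pivot=17 at index 4 -> [1, 2, 9, 16, 17, 27, 30]
Partition 4: pivot=30 at index 6 -> [1, 2, 9, 16, 17, 27, 30]


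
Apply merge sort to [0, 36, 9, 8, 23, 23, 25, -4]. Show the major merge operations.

Divide and conquer:
  Merge [0] + [36] -> [0, 36]
  Merge [9] + [8] -> [8, 9]
  Merge [0, 36] + [8, 9] -> [0, 8, 9, 36]
  Merge [23] + [23] -> [23, 23]
  Merge [25] + [-4] -> [-4, 25]
  Merge [23, 23] + [-4, 25] -> [-4, 23, 23, 25]
  Merge [0, 8, 9, 36] + [-4, 23, 23, 25] -> [-4, 0, 8, 9, 23, 23, 25, 36]


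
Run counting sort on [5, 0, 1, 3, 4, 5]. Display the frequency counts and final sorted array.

Count array: [1, 1, 0, 1, 1, 2]
(count[i] = number of elements equal to i)
Cumulative count: [1, 2, 2, 3, 4, 6]
Sorted: [0, 1, 3, 4, 5, 5]


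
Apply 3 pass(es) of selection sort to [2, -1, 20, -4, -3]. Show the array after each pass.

Pass 1: Select minimum -4 at index 3, swap -> [-4, -1, 20, 2, -3]
Pass 2: Select minimum -3 at index 4, swap -> [-4, -3, 20, 2, -1]
Pass 3: Select minimum -1 at index 4, swap -> [-4, -3, -1, 2, 20]


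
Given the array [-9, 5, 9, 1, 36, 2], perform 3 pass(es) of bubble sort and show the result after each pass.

After pass 1: [-9, 5, 1, 9, 2, 36] (2 swaps)
After pass 2: [-9, 1, 5, 2, 9, 36] (2 swaps)
After pass 3: [-9, 1, 2, 5, 9, 36] (1 swaps)
Total swaps: 5


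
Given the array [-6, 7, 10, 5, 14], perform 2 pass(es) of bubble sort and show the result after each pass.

After pass 1: [-6, 7, 5, 10, 14] (1 swaps)
After pass 2: [-6, 5, 7, 10, 14] (1 swaps)
Total swaps: 2


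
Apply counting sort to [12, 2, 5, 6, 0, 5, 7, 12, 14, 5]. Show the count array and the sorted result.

Count array: [1, 0, 1, 0, 0, 3, 1, 1, 0, 0, 0, 0, 2, 0, 1]
(count[i] = number of elements equal to i)
Cumulative count: [1, 1, 2, 2, 2, 5, 6, 7, 7, 7, 7, 7, 9, 9, 10]
Sorted: [0, 2, 5, 5, 5, 6, 7, 12, 12, 14]


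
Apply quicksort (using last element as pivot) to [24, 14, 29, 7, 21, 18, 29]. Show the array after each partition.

Partition 1: pivot=29 at index 6 -> [24, 14, 29, 7, 21, 18, 29]
Partition 2: pivot=18 at index 2 -> [14, 7, 18, 24, 21, 29, 29]
Partition 3: pivot=7 at index 0 -> [7, 14, 18, 24, 21, 29, 29]
Partition 4: pivot=29 at index 5 -> [7, 14, 18, 24, 21, 29, 29]
Partition 5: pivot=21 at index 3 -> [7, 14, 18, 21, 24, 29, 29]


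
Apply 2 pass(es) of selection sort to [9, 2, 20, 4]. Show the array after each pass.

Pass 1: Select minimum 2 at index 1, swap -> [2, 9, 20, 4]
Pass 2: Select minimum 4 at index 3, swap -> [2, 4, 20, 9]


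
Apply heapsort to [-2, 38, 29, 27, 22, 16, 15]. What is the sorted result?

Build heap: [38, 27, 29, -2, 22, 16, 15]
Extract 38: [29, 27, 16, -2, 22, 15, 38]
Extract 29: [27, 22, 16, -2, 15, 29, 38]
Extract 27: [22, 15, 16, -2, 27, 29, 38]
Extract 22: [16, 15, -2, 22, 27, 29, 38]
Extract 16: [15, -2, 16, 22, 27, 29, 38]
Extract 15: [-2, 15, 16, 22, 27, 29, 38]


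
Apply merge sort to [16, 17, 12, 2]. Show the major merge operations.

Divide and conquer:
  Merge [16] + [17] -> [16, 17]
  Merge [12] + [2] -> [2, 12]
  Merge [16, 17] + [2, 12] -> [2, 12, 16, 17]


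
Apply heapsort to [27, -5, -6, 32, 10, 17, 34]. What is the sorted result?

Build heap: [34, 32, 27, -5, 10, 17, -6]
Extract 34: [32, 10, 27, -5, -6, 17, 34]
Extract 32: [27, 10, 17, -5, -6, 32, 34]
Extract 27: [17, 10, -6, -5, 27, 32, 34]
Extract 17: [10, -5, -6, 17, 27, 32, 34]
Extract 10: [-5, -6, 10, 17, 27, 32, 34]
Extract -5: [-6, -5, 10, 17, 27, 32, 34]


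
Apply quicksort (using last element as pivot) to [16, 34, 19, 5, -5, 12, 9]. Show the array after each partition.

Partition 1: pivot=9 at index 2 -> [5, -5, 9, 16, 34, 12, 19]
Partition 2: pivot=-5 at index 0 -> [-5, 5, 9, 16, 34, 12, 19]
Partition 3: pivot=19 at index 5 -> [-5, 5, 9, 16, 12, 19, 34]
Partition 4: pivot=12 at index 3 -> [-5, 5, 9, 12, 16, 19, 34]


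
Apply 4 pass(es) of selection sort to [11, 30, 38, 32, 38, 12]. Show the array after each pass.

Pass 1: Select minimum 11 at index 0, swap -> [11, 30, 38, 32, 38, 12]
Pass 2: Select minimum 12 at index 5, swap -> [11, 12, 38, 32, 38, 30]
Pass 3: Select minimum 30 at index 5, swap -> [11, 12, 30, 32, 38, 38]
Pass 4: Select minimum 32 at index 3, swap -> [11, 12, 30, 32, 38, 38]


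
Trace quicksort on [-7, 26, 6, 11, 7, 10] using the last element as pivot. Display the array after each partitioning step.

Partition 1: pivot=10 at index 3 -> [-7, 6, 7, 10, 26, 11]
Partition 2: pivot=7 at index 2 -> [-7, 6, 7, 10, 26, 11]
Partition 3: pivot=6 at index 1 -> [-7, 6, 7, 10, 26, 11]
Partition 4: pivot=11 at index 4 -> [-7, 6, 7, 10, 11, 26]


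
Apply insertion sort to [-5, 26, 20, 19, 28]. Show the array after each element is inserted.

First element -5 is already 'sorted'
Insert 26: shifted 0 elements -> [-5, 26, 20, 19, 28]
Insert 20: shifted 1 elements -> [-5, 20, 26, 19, 28]
Insert 19: shifted 2 elements -> [-5, 19, 20, 26, 28]
Insert 28: shifted 0 elements -> [-5, 19, 20, 26, 28]


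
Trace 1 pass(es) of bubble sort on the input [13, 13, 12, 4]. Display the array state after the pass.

After pass 1: [13, 12, 4, 13] (2 swaps)
Total swaps: 2


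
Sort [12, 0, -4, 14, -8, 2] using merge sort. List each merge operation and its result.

Divide and conquer:
  Merge [0] + [-4] -> [-4, 0]
  Merge [12] + [-4, 0] -> [-4, 0, 12]
  Merge [-8] + [2] -> [-8, 2]
  Merge [14] + [-8, 2] -> [-8, 2, 14]
  Merge [-4, 0, 12] + [-8, 2, 14] -> [-8, -4, 0, 2, 12, 14]


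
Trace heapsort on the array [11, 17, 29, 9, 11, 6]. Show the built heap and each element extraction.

Build heap: [29, 17, 11, 9, 11, 6]
Extract 29: [17, 11, 11, 9, 6, 29]
Extract 17: [11, 9, 11, 6, 17, 29]
Extract 11: [11, 9, 6, 11, 17, 29]
Extract 11: [9, 6, 11, 11, 17, 29]
Extract 9: [6, 9, 11, 11, 17, 29]


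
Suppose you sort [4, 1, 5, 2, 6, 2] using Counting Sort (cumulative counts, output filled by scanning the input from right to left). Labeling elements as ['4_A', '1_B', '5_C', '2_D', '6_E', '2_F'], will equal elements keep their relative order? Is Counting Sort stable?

Trace Counting Sort on the labeled array (the key is the number; the letter only tracks identity):
  Counts for values 0..6: [0, 1, 2, 0, 1, 1, 1]
  Cumulative counts: [0, 1, 3, 3, 4, 5, 6]
  Scan right to left: place 2_F at output index 2
  Scan right to left: place 6_E at output index 5
  Scan right to left: place 2_D at output index 1
  Scan right to left: place 5_C at output index 4
  Scan right to left: place 1_B at output index 0
  Scan right to left: place 4_A at output index 3
  Output: [1_B, 2_D, 2_F, 4_A, 5_C, 6_E]
Equal keys:
  value 2: originally 2_D, 2_F; after sorting 2_D, 2_F -> order preserved
All equal keys kept their original relative order. Counting Sort is stable: scanning the input right to left with decreasing cumulative counts places later duplicates at later output positions.
Answer: Stable


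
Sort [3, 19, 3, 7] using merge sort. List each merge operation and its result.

Divide and conquer:
  Merge [3] + [19] -> [3, 19]
  Merge [3] + [7] -> [3, 7]
  Merge [3, 19] + [3, 7] -> [3, 3, 7, 19]


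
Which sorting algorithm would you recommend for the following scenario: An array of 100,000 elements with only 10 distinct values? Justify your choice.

Best choice: 3-way quicksort or Counting sort
Reason: 3-way (Dutch national flag) partitioning groups every copy of the pivot together, so with only d=10 distinct keys quicksort finishes in O(n log d) expected time, which is effectively linear; counting sort runs in O(n + k) where k is the size of the key range (not the number of distinct values), so it is linear when the 10 values are integers drawn from a small known range


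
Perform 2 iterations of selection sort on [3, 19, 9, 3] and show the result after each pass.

Pass 1: Select minimum 3 at index 0, swap -> [3, 19, 9, 3]
Pass 2: Select minimum 3 at index 3, swap -> [3, 3, 9, 19]


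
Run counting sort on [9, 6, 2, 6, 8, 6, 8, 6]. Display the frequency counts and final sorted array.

Count array: [0, 0, 1, 0, 0, 0, 4, 0, 2, 1]
(count[i] = number of elements equal to i)
Cumulative count: [0, 0, 1, 1, 1, 1, 5, 5, 7, 8]
Sorted: [2, 6, 6, 6, 6, 8, 8, 9]


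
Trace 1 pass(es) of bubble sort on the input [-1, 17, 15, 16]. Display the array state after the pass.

After pass 1: [-1, 15, 16, 17] (2 swaps)
Total swaps: 2


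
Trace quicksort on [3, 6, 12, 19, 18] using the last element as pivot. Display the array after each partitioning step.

Partition 1: pivot=18 at index 3 -> [3, 6, 12, 18, 19]
Partition 2: pivot=12 at index 2 -> [3, 6, 12, 18, 19]
Partition 3: pivot=6 at index 1 -> [3, 6, 12, 18, 19]


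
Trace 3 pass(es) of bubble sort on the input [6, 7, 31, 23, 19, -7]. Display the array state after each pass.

After pass 1: [6, 7, 23, 19, -7, 31] (3 swaps)
After pass 2: [6, 7, 19, -7, 23, 31] (2 swaps)
After pass 3: [6, 7, -7, 19, 23, 31] (1 swaps)
Total swaps: 6


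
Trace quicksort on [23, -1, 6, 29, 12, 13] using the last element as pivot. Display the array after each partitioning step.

Partition 1: pivot=13 at index 3 -> [-1, 6, 12, 13, 23, 29]
Partition 2: pivot=12 at index 2 -> [-1, 6, 12, 13, 23, 29]
Partition 3: pivot=6 at index 1 -> [-1, 6, 12, 13, 23, 29]
Partition 4: pivot=29 at index 5 -> [-1, 6, 12, 13, 23, 29]


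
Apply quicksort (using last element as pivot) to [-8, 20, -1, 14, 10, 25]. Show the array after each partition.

Partition 1: pivot=25 at index 5 -> [-8, 20, -1, 14, 10, 25]
Partition 2: pivot=10 at index 2 -> [-8, -1, 10, 14, 20, 25]
Partition 3: pivot=-1 at index 1 -> [-8, -1, 10, 14, 20, 25]
Partition 4: pivot=20 at index 4 -> [-8, -1, 10, 14, 20, 25]


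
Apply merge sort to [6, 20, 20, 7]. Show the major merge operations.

Divide and conquer:
  Merge [6] + [20] -> [6, 20]
  Merge [20] + [7] -> [7, 20]
  Merge [6, 20] + [7, 20] -> [6, 7, 20, 20]


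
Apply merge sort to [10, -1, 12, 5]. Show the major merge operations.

Divide and conquer:
  Merge [10] + [-1] -> [-1, 10]
  Merge [12] + [5] -> [5, 12]
  Merge [-1, 10] + [5, 12] -> [-1, 5, 10, 12]


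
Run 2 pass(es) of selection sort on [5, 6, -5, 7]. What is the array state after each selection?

Pass 1: Select minimum -5 at index 2, swap -> [-5, 6, 5, 7]
Pass 2: Select minimum 5 at index 2, swap -> [-5, 5, 6, 7]


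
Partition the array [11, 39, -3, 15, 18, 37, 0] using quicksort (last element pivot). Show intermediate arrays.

Partition 1: pivot=0 at index 1 -> [-3, 0, 11, 15, 18, 37, 39]
Partition 2: pivot=39 at index 6 -> [-3, 0, 11, 15, 18, 37, 39]
Partition 3: pivot=37 at index 5 -> [-3, 0, 11, 15, 18, 37, 39]
Partition 4: pivot=18 at index 4 -> [-3, 0, 11, 15, 18, 37, 39]
Partition 5: pivot=15 at index 3 -> [-3, 0, 11, 15, 18, 37, 39]


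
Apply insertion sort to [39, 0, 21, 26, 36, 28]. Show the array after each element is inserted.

First element 39 is already 'sorted'
Insert 0: shifted 1 elements -> [0, 39, 21, 26, 36, 28]
Insert 21: shifted 1 elements -> [0, 21, 39, 26, 36, 28]
Insert 26: shifted 1 elements -> [0, 21, 26, 39, 36, 28]
Insert 36: shifted 1 elements -> [0, 21, 26, 36, 39, 28]
Insert 28: shifted 2 elements -> [0, 21, 26, 28, 36, 39]


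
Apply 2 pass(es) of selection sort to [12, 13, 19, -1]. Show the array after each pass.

Pass 1: Select minimum -1 at index 3, swap -> [-1, 13, 19, 12]
Pass 2: Select minimum 12 at index 3, swap -> [-1, 12, 19, 13]


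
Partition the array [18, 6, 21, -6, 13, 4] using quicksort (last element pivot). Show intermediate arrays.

Partition 1: pivot=4 at index 1 -> [-6, 4, 21, 18, 13, 6]
Partition 2: pivot=6 at index 2 -> [-6, 4, 6, 18, 13, 21]
Partition 3: pivot=21 at index 5 -> [-6, 4, 6, 18, 13, 21]
Partition 4: pivot=13 at index 3 -> [-6, 4, 6, 13, 18, 21]


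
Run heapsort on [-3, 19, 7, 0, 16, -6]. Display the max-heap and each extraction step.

Build heap: [19, 16, 7, 0, -3, -6]
Extract 19: [16, 0, 7, -6, -3, 19]
Extract 16: [7, 0, -3, -6, 16, 19]
Extract 7: [0, -6, -3, 7, 16, 19]
Extract 0: [-3, -6, 0, 7, 16, 19]
Extract -3: [-6, -3, 0, 7, 16, 19]


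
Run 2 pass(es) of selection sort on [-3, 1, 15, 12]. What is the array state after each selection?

Pass 1: Select minimum -3 at index 0, swap -> [-3, 1, 15, 12]
Pass 2: Select minimum 1 at index 1, swap -> [-3, 1, 15, 12]


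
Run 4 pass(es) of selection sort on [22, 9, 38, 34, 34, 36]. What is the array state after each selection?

Pass 1: Select minimum 9 at index 1, swap -> [9, 22, 38, 34, 34, 36]
Pass 2: Select minimum 22 at index 1, swap -> [9, 22, 38, 34, 34, 36]
Pass 3: Select minimum 34 at index 3, swap -> [9, 22, 34, 38, 34, 36]
Pass 4: Select minimum 34 at index 4, swap -> [9, 22, 34, 34, 38, 36]


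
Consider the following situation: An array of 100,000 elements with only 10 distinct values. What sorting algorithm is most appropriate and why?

Best choice: 3-way quicksort or Counting sort
Reason: 3-way (Dutch national flag) partitioning groups every copy of the pivot together, so with only d=10 distinct keys quicksort finishes in O(n log d) expected time, which is effectively linear; counting sort runs in O(n + k) where k is the size of the key range (not the number of distinct values), so it is linear when the 10 values are integers drawn from a small known range


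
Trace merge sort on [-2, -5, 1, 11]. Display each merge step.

Divide and conquer:
  Merge [-2] + [-5] -> [-5, -2]
  Merge [1] + [11] -> [1, 11]
  Merge [-5, -2] + [1, 11] -> [-5, -2, 1, 11]


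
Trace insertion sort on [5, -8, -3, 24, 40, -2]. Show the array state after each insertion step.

First element 5 is already 'sorted'
Insert -8: shifted 1 elements -> [-8, 5, -3, 24, 40, -2]
Insert -3: shifted 1 elements -> [-8, -3, 5, 24, 40, -2]
Insert 24: shifted 0 elements -> [-8, -3, 5, 24, 40, -2]
Insert 40: shifted 0 elements -> [-8, -3, 5, 24, 40, -2]
Insert -2: shifted 3 elements -> [-8, -3, -2, 5, 24, 40]


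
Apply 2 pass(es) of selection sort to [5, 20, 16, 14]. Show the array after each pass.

Pass 1: Select minimum 5 at index 0, swap -> [5, 20, 16, 14]
Pass 2: Select minimum 14 at index 3, swap -> [5, 14, 16, 20]


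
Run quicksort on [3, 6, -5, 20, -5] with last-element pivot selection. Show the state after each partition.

Partition 1: pivot=-5 at index 1 -> [-5, -5, 3, 20, 6]
Partition 2: pivot=6 at index 3 -> [-5, -5, 3, 6, 20]


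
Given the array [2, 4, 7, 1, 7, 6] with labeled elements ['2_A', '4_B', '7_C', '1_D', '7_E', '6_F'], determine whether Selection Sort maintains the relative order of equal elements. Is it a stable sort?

Trace Selection Sort on the labeled array (the key is the number; the letter only tracks identity):
  Pass 1: minimum of unsorted part is 1_D at index 3; swap it with 2_A at index 0 -> [1_D, 4_B, 7_C, 2_A, 7_E, 6_F]
  Pass 2: minimum of unsorted part is 2_A at index 3; swap it with 4_B at index 1 -> [1_D, 2_A, 7_C, 4_B, 7_E, 6_F]
  Pass 3: minimum of unsorted part is 4_B at index 3; swap it with 7_C at index 2 -> [1_D, 2_A, 4_B, 7_C, 7_E, 6_F]
  Pass 4: minimum of unsorted part is 6_F at index 5; swap it with 7_C at index 3 -> [1_D, 2_A, 4_B, 6_F, 7_E, 7_C]
  Pass 5: minimum 7_E is already at index 4; no swap -> [1_D, 2_A, 4_B, 6_F, 7_E, 7_C]
Final order: [1_D, 2_A, 4_B, 6_F, 7_E, 7_C]
Equal keys:
  value 7: originally 7_C, 7_E; after sorting 7_E, 7_C -> order changed
Equal keys were reordered, so Selection Sort is not stable: the long-range swap that moves the minimum into place can carry an element past an equal key. (One such input is enough; an unstable sort may happen to preserve order on other inputs, but it gives no guarantee.)
Answer: Not stable


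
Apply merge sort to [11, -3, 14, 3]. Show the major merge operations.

Divide and conquer:
  Merge [11] + [-3] -> [-3, 11]
  Merge [14] + [3] -> [3, 14]
  Merge [-3, 11] + [3, 14] -> [-3, 3, 11, 14]


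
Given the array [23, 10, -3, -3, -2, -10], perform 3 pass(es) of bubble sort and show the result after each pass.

After pass 1: [10, -3, -3, -2, -10, 23] (5 swaps)
After pass 2: [-3, -3, -2, -10, 10, 23] (4 swaps)
After pass 3: [-3, -3, -10, -2, 10, 23] (1 swaps)
Total swaps: 10


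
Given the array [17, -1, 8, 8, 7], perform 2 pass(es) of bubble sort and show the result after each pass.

After pass 1: [-1, 8, 8, 7, 17] (4 swaps)
After pass 2: [-1, 8, 7, 8, 17] (1 swaps)
Total swaps: 5


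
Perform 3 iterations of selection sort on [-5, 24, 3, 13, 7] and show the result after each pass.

Pass 1: Select minimum -5 at index 0, swap -> [-5, 24, 3, 13, 7]
Pass 2: Select minimum 3 at index 2, swap -> [-5, 3, 24, 13, 7]
Pass 3: Select minimum 7 at index 4, swap -> [-5, 3, 7, 13, 24]


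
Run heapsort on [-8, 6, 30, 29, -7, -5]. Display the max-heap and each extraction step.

Build heap: [30, 29, -5, 6, -7, -8]
Extract 30: [29, 6, -5, -8, -7, 30]
Extract 29: [6, -7, -5, -8, 29, 30]
Extract 6: [-5, -7, -8, 6, 29, 30]
Extract -5: [-7, -8, -5, 6, 29, 30]
Extract -7: [-8, -7, -5, 6, 29, 30]


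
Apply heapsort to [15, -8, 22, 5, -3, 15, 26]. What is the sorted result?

Build heap: [26, 5, 22, -8, -3, 15, 15]
Extract 26: [22, 5, 15, -8, -3, 15, 26]
Extract 22: [15, 5, 15, -8, -3, 22, 26]
Extract 15: [15, 5, -3, -8, 15, 22, 26]
Extract 15: [5, -8, -3, 15, 15, 22, 26]
Extract 5: [-3, -8, 5, 15, 15, 22, 26]
Extract -3: [-8, -3, 5, 15, 15, 22, 26]


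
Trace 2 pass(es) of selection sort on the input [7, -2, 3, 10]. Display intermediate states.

Pass 1: Select minimum -2 at index 1, swap -> [-2, 7, 3, 10]
Pass 2: Select minimum 3 at index 2, swap -> [-2, 3, 7, 10]


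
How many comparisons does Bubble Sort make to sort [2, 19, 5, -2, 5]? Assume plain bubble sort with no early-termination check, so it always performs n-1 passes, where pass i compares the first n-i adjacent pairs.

Pass 1: compare adjacent pairs (0,1)..(3,4) = 4 comparison(s), 3 swap(s) -> [2, 5, -2, 5, 19]
Pass 2: compare adjacent pairs (0,1)..(2,3) = 3 comparison(s), 1 swap(s) -> [2, -2, 5, 5, 19]
Pass 3: compare adjacent pairs (0,1)..(1,2) = 2 comparison(s), 1 swap(s) -> [-2, 2, 5, 5, 19]
Pass 4: compare adjacent pairs (0,1)..(0,1) = 1 comparison(s), 0 swap(s) -> [-2, 2, 5, 5, 19]
Total comparisons: 4 + 3 + 2 + 1 = 10


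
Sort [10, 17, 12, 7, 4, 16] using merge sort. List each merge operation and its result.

Divide and conquer:
  Merge [17] + [12] -> [12, 17]
  Merge [10] + [12, 17] -> [10, 12, 17]
  Merge [4] + [16] -> [4, 16]
  Merge [7] + [4, 16] -> [4, 7, 16]
  Merge [10, 12, 17] + [4, 7, 16] -> [4, 7, 10, 12, 16, 17]


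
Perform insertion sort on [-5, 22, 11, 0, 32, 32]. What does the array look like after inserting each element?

First element -5 is already 'sorted'
Insert 22: shifted 0 elements -> [-5, 22, 11, 0, 32, 32]
Insert 11: shifted 1 elements -> [-5, 11, 22, 0, 32, 32]
Insert 0: shifted 2 elements -> [-5, 0, 11, 22, 32, 32]
Insert 32: shifted 0 elements -> [-5, 0, 11, 22, 32, 32]
Insert 32: shifted 0 elements -> [-5, 0, 11, 22, 32, 32]


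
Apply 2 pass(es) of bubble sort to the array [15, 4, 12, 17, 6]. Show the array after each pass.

After pass 1: [4, 12, 15, 6, 17] (3 swaps)
After pass 2: [4, 12, 6, 15, 17] (1 swaps)
Total swaps: 4


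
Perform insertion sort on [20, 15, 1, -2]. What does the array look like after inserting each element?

First element 20 is already 'sorted'
Insert 15: shifted 1 elements -> [15, 20, 1, -2]
Insert 1: shifted 2 elements -> [1, 15, 20, -2]
Insert -2: shifted 3 elements -> [-2, 1, 15, 20]


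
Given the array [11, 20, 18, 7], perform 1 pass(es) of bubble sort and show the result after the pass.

After pass 1: [11, 18, 7, 20] (2 swaps)
Total swaps: 2


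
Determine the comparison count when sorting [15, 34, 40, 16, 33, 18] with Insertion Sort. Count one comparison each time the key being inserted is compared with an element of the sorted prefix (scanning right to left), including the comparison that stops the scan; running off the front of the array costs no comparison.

Insert 34: 15 <= 34 (stop) = 1 comparison(s) -> [15, 34, 40, 16, 33, 18]
Insert 40: 34 <= 40 (stop) = 1 comparison(s) -> [15, 34, 40, 16, 33, 18]
Insert 16: 40 > 16 (shift), 34 > 16 (shift), 15 <= 16 (stop) = 3 comparison(s) -> [15, 16, 34, 40, 33, 18]
Insert 33: 40 > 33 (shift), 34 > 33 (shift), 16 <= 33 (stop) = 3 comparison(s) -> [15, 16, 33, 34, 40, 18]
Insert 18: 40 > 18 (shift), 34 > 18 (shift), 33 > 18 (shift), 16 <= 18 (stop) = 4 comparison(s) -> [15, 16, 18, 33, 34, 40]
Total comparisons: 1 + 1 + 3 + 3 + 4 = 12


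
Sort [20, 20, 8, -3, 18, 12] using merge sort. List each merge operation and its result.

Divide and conquer:
  Merge [20] + [8] -> [8, 20]
  Merge [20] + [8, 20] -> [8, 20, 20]
  Merge [18] + [12] -> [12, 18]
  Merge [-3] + [12, 18] -> [-3, 12, 18]
  Merge [8, 20, 20] + [-3, 12, 18] -> [-3, 8, 12, 18, 20, 20]


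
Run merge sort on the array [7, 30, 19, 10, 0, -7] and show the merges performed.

Divide and conquer:
  Merge [30] + [19] -> [19, 30]
  Merge [7] + [19, 30] -> [7, 19, 30]
  Merge [0] + [-7] -> [-7, 0]
  Merge [10] + [-7, 0] -> [-7, 0, 10]
  Merge [7, 19, 30] + [-7, 0, 10] -> [-7, 0, 7, 10, 19, 30]


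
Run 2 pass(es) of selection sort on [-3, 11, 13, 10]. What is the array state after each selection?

Pass 1: Select minimum -3 at index 0, swap -> [-3, 11, 13, 10]
Pass 2: Select minimum 10 at index 3, swap -> [-3, 10, 13, 11]


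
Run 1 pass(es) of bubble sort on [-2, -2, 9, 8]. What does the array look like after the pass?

After pass 1: [-2, -2, 8, 9] (1 swaps)
Total swaps: 1


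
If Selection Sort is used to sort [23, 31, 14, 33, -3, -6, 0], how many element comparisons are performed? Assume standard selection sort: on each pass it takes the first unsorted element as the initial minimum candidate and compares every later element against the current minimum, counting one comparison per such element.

Pass 1: scan indices 1..6 for the minimum = 6 comparison(s); min is -6, place at index 0 -> [-6, 31, 14, 33, -3, 23, 0]
Pass 2: scan indices 2..6 for the minimum = 5 comparison(s); min is -3, place at index 1 -> [-6, -3, 14, 33, 31, 23, 0]
Pass 3: scan indices 3..6 for the minimum = 4 comparison(s); min is 0, place at index 2 -> [-6, -3, 0, 33, 31, 23, 14]
Pass 4: scan indices 4..6 for the minimum = 3 comparison(s); min is 14, place at index 3 -> [-6, -3, 0, 14, 31, 23, 33]
Pass 5: scan indices 5..6 for the minimum = 2 comparison(s); min is 23, place at index 4 -> [-6, -3, 0, 14, 23, 31, 33]
Pass 6: scan indices 6..6 for the minimum = 1 comparison(s); min is 31, place at index 5 -> [-6, -3, 0, 14, 23, 31, 33]
Selection sort always scans the whole unsorted suffix, so the count is (n-1) + (n-2) + ... + 1 = n(n-1)/2 = 7*6/2 = 21 regardless of the input order.
Total comparisons: 6 + 5 + 4 + 3 + 2 + 1 = 21


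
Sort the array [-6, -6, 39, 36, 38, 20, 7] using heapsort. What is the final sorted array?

Build heap: [39, 38, 20, 36, -6, -6, 7]
Extract 39: [38, 36, 20, 7, -6, -6, 39]
Extract 38: [36, 7, 20, -6, -6, 38, 39]
Extract 36: [20, 7, -6, -6, 36, 38, 39]
Extract 20: [7, -6, -6, 20, 36, 38, 39]
Extract 7: [-6, -6, 7, 20, 36, 38, 39]
Extract -6: [-6, -6, 7, 20, 36, 38, 39]


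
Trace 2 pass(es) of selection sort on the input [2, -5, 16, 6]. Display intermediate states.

Pass 1: Select minimum -5 at index 1, swap -> [-5, 2, 16, 6]
Pass 2: Select minimum 2 at index 1, swap -> [-5, 2, 16, 6]


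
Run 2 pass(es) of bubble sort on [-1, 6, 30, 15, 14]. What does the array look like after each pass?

After pass 1: [-1, 6, 15, 14, 30] (2 swaps)
After pass 2: [-1, 6, 14, 15, 30] (1 swaps)
Total swaps: 3


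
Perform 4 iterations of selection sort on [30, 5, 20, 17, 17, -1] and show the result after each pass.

Pass 1: Select minimum -1 at index 5, swap -> [-1, 5, 20, 17, 17, 30]
Pass 2: Select minimum 5 at index 1, swap -> [-1, 5, 20, 17, 17, 30]
Pass 3: Select minimum 17 at index 3, swap -> [-1, 5, 17, 20, 17, 30]
Pass 4: Select minimum 17 at index 4, swap -> [-1, 5, 17, 17, 20, 30]


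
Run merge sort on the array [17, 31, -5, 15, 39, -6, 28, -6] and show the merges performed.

Divide and conquer:
  Merge [17] + [31] -> [17, 31]
  Merge [-5] + [15] -> [-5, 15]
  Merge [17, 31] + [-5, 15] -> [-5, 15, 17, 31]
  Merge [39] + [-6] -> [-6, 39]
  Merge [28] + [-6] -> [-6, 28]
  Merge [-6, 39] + [-6, 28] -> [-6, -6, 28, 39]
  Merge [-5, 15, 17, 31] + [-6, -6, 28, 39] -> [-6, -6, -5, 15, 17, 28, 31, 39]


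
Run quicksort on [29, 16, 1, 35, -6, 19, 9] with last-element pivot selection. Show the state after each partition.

Partition 1: pivot=9 at index 2 -> [1, -6, 9, 35, 16, 19, 29]
Partition 2: pivot=-6 at index 0 -> [-6, 1, 9, 35, 16, 19, 29]
Partition 3: pivot=29 at index 5 -> [-6, 1, 9, 16, 19, 29, 35]
Partition 4: pivot=19 at index 4 -> [-6, 1, 9, 16, 19, 29, 35]


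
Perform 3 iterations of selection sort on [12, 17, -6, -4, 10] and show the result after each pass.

Pass 1: Select minimum -6 at index 2, swap -> [-6, 17, 12, -4, 10]
Pass 2: Select minimum -4 at index 3, swap -> [-6, -4, 12, 17, 10]
Pass 3: Select minimum 10 at index 4, swap -> [-6, -4, 10, 17, 12]


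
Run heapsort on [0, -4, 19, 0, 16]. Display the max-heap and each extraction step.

Build heap: [19, 16, 0, 0, -4]
Extract 19: [16, 0, 0, -4, 19]
Extract 16: [0, -4, 0, 16, 19]
Extract 0: [0, -4, 0, 16, 19]
Extract 0: [-4, 0, 0, 16, 19]


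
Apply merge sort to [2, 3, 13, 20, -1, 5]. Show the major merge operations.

Divide and conquer:
  Merge [3] + [13] -> [3, 13]
  Merge [2] + [3, 13] -> [2, 3, 13]
  Merge [-1] + [5] -> [-1, 5]
  Merge [20] + [-1, 5] -> [-1, 5, 20]
  Merge [2, 3, 13] + [-1, 5, 20] -> [-1, 2, 3, 5, 13, 20]


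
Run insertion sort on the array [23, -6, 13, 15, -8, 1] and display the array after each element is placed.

First element 23 is already 'sorted'
Insert -6: shifted 1 elements -> [-6, 23, 13, 15, -8, 1]
Insert 13: shifted 1 elements -> [-6, 13, 23, 15, -8, 1]
Insert 15: shifted 1 elements -> [-6, 13, 15, 23, -8, 1]
Insert -8: shifted 4 elements -> [-8, -6, 13, 15, 23, 1]
Insert 1: shifted 3 elements -> [-8, -6, 1, 13, 15, 23]


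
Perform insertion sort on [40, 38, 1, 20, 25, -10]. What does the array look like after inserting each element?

First element 40 is already 'sorted'
Insert 38: shifted 1 elements -> [38, 40, 1, 20, 25, -10]
Insert 1: shifted 2 elements -> [1, 38, 40, 20, 25, -10]
Insert 20: shifted 2 elements -> [1, 20, 38, 40, 25, -10]
Insert 25: shifted 2 elements -> [1, 20, 25, 38, 40, -10]
Insert -10: shifted 5 elements -> [-10, 1, 20, 25, 38, 40]


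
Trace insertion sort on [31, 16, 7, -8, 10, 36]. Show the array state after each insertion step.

First element 31 is already 'sorted'
Insert 16: shifted 1 elements -> [16, 31, 7, -8, 10, 36]
Insert 7: shifted 2 elements -> [7, 16, 31, -8, 10, 36]
Insert -8: shifted 3 elements -> [-8, 7, 16, 31, 10, 36]
Insert 10: shifted 2 elements -> [-8, 7, 10, 16, 31, 36]
Insert 36: shifted 0 elements -> [-8, 7, 10, 16, 31, 36]


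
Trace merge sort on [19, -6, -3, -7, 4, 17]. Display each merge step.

Divide and conquer:
  Merge [-6] + [-3] -> [-6, -3]
  Merge [19] + [-6, -3] -> [-6, -3, 19]
  Merge [4] + [17] -> [4, 17]
  Merge [-7] + [4, 17] -> [-7, 4, 17]
  Merge [-6, -3, 19] + [-7, 4, 17] -> [-7, -6, -3, 4, 17, 19]


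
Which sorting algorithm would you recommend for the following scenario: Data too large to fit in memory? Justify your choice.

Best choice: External merge sort
Reason: Minimizes disk I/O by sequential reads/writes


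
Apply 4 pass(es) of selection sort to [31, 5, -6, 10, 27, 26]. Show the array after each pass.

Pass 1: Select minimum -6 at index 2, swap -> [-6, 5, 31, 10, 27, 26]
Pass 2: Select minimum 5 at index 1, swap -> [-6, 5, 31, 10, 27, 26]
Pass 3: Select minimum 10 at index 3, swap -> [-6, 5, 10, 31, 27, 26]
Pass 4: Select minimum 26 at index 5, swap -> [-6, 5, 10, 26, 27, 31]


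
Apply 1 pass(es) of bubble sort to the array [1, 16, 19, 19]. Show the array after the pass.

After pass 1: [1, 16, 19, 19] (0 swaps)
Total swaps: 0


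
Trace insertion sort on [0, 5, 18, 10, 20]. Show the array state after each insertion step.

First element 0 is already 'sorted'
Insert 5: shifted 0 elements -> [0, 5, 18, 10, 20]
Insert 18: shifted 0 elements -> [0, 5, 18, 10, 20]
Insert 10: shifted 1 elements -> [0, 5, 10, 18, 20]
Insert 20: shifted 0 elements -> [0, 5, 10, 18, 20]


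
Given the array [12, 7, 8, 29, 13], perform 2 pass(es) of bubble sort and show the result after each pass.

After pass 1: [7, 8, 12, 13, 29] (3 swaps)
After pass 2: [7, 8, 12, 13, 29] (0 swaps)
Total swaps: 3


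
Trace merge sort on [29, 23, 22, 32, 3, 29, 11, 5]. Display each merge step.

Divide and conquer:
  Merge [29] + [23] -> [23, 29]
  Merge [22] + [32] -> [22, 32]
  Merge [23, 29] + [22, 32] -> [22, 23, 29, 32]
  Merge [3] + [29] -> [3, 29]
  Merge [11] + [5] -> [5, 11]
  Merge [3, 29] + [5, 11] -> [3, 5, 11, 29]
  Merge [22, 23, 29, 32] + [3, 5, 11, 29] -> [3, 5, 11, 22, 23, 29, 29, 32]


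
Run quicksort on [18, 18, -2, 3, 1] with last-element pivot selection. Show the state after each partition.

Partition 1: pivot=1 at index 1 -> [-2, 1, 18, 3, 18]
Partition 2: pivot=18 at index 4 -> [-2, 1, 18, 3, 18]
Partition 3: pivot=3 at index 2 -> [-2, 1, 3, 18, 18]


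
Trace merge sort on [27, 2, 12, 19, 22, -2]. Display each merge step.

Divide and conquer:
  Merge [2] + [12] -> [2, 12]
  Merge [27] + [2, 12] -> [2, 12, 27]
  Merge [22] + [-2] -> [-2, 22]
  Merge [19] + [-2, 22] -> [-2, 19, 22]
  Merge [2, 12, 27] + [-2, 19, 22] -> [-2, 2, 12, 19, 22, 27]


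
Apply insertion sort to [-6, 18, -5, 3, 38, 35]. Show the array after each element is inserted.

First element -6 is already 'sorted'
Insert 18: shifted 0 elements -> [-6, 18, -5, 3, 38, 35]
Insert -5: shifted 1 elements -> [-6, -5, 18, 3, 38, 35]
Insert 3: shifted 1 elements -> [-6, -5, 3, 18, 38, 35]
Insert 38: shifted 0 elements -> [-6, -5, 3, 18, 38, 35]
Insert 35: shifted 1 elements -> [-6, -5, 3, 18, 35, 38]


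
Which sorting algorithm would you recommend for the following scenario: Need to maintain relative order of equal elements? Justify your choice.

Best choice: Merge sort or Insertion sort
Reason: Both are stable; quicksort and heapsort are not stable


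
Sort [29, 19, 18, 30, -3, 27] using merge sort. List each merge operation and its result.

Divide and conquer:
  Merge [19] + [18] -> [18, 19]
  Merge [29] + [18, 19] -> [18, 19, 29]
  Merge [-3] + [27] -> [-3, 27]
  Merge [30] + [-3, 27] -> [-3, 27, 30]
  Merge [18, 19, 29] + [-3, 27, 30] -> [-3, 18, 19, 27, 29, 30]


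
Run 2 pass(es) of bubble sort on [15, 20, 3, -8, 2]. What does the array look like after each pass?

After pass 1: [15, 3, -8, 2, 20] (3 swaps)
After pass 2: [3, -8, 2, 15, 20] (3 swaps)
Total swaps: 6


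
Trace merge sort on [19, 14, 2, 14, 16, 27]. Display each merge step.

Divide and conquer:
  Merge [14] + [2] -> [2, 14]
  Merge [19] + [2, 14] -> [2, 14, 19]
  Merge [16] + [27] -> [16, 27]
  Merge [14] + [16, 27] -> [14, 16, 27]
  Merge [2, 14, 19] + [14, 16, 27] -> [2, 14, 14, 16, 19, 27]


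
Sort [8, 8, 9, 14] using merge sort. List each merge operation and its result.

Divide and conquer:
  Merge [8] + [8] -> [8, 8]
  Merge [9] + [14] -> [9, 14]
  Merge [8, 8] + [9, 14] -> [8, 8, 9, 14]


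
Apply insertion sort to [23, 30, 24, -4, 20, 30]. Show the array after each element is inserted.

First element 23 is already 'sorted'
Insert 30: shifted 0 elements -> [23, 30, 24, -4, 20, 30]
Insert 24: shifted 1 elements -> [23, 24, 30, -4, 20, 30]
Insert -4: shifted 3 elements -> [-4, 23, 24, 30, 20, 30]
Insert 20: shifted 3 elements -> [-4, 20, 23, 24, 30, 30]
Insert 30: shifted 0 elements -> [-4, 20, 23, 24, 30, 30]


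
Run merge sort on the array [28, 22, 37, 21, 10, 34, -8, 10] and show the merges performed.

Divide and conquer:
  Merge [28] + [22] -> [22, 28]
  Merge [37] + [21] -> [21, 37]
  Merge [22, 28] + [21, 37] -> [21, 22, 28, 37]
  Merge [10] + [34] -> [10, 34]
  Merge [-8] + [10] -> [-8, 10]
  Merge [10, 34] + [-8, 10] -> [-8, 10, 10, 34]
  Merge [21, 22, 28, 37] + [-8, 10, 10, 34] -> [-8, 10, 10, 21, 22, 28, 34, 37]


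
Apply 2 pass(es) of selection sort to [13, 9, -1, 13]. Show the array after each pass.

Pass 1: Select minimum -1 at index 2, swap -> [-1, 9, 13, 13]
Pass 2: Select minimum 9 at index 1, swap -> [-1, 9, 13, 13]


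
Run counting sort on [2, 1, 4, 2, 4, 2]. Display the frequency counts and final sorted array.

Count array: [0, 1, 3, 0, 2]
(count[i] = number of elements equal to i)
Cumulative count: [0, 1, 4, 4, 6]
Sorted: [1, 2, 2, 2, 4, 4]


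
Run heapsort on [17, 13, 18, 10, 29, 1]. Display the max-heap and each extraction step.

Build heap: [29, 17, 18, 10, 13, 1]
Extract 29: [18, 17, 1, 10, 13, 29]
Extract 18: [17, 13, 1, 10, 18, 29]
Extract 17: [13, 10, 1, 17, 18, 29]
Extract 13: [10, 1, 13, 17, 18, 29]
Extract 10: [1, 10, 13, 17, 18, 29]


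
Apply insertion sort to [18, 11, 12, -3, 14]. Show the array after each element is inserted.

First element 18 is already 'sorted'
Insert 11: shifted 1 elements -> [11, 18, 12, -3, 14]
Insert 12: shifted 1 elements -> [11, 12, 18, -3, 14]
Insert -3: shifted 3 elements -> [-3, 11, 12, 18, 14]
Insert 14: shifted 1 elements -> [-3, 11, 12, 14, 18]


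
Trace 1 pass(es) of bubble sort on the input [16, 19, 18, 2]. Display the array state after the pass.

After pass 1: [16, 18, 2, 19] (2 swaps)
Total swaps: 2


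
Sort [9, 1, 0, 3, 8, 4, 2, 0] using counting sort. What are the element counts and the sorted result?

Count array: [2, 1, 1, 1, 1, 0, 0, 0, 1, 1]
(count[i] = number of elements equal to i)
Cumulative count: [2, 3, 4, 5, 6, 6, 6, 6, 7, 8]
Sorted: [0, 0, 1, 2, 3, 4, 8, 9]


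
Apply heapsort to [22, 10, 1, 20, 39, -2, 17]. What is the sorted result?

Build heap: [39, 22, 17, 20, 10, -2, 1]
Extract 39: [22, 20, 17, 1, 10, -2, 39]
Extract 22: [20, 10, 17, 1, -2, 22, 39]
Extract 20: [17, 10, -2, 1, 20, 22, 39]
Extract 17: [10, 1, -2, 17, 20, 22, 39]
Extract 10: [1, -2, 10, 17, 20, 22, 39]
Extract 1: [-2, 1, 10, 17, 20, 22, 39]


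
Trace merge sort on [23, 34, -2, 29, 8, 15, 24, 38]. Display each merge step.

Divide and conquer:
  Merge [23] + [34] -> [23, 34]
  Merge [-2] + [29] -> [-2, 29]
  Merge [23, 34] + [-2, 29] -> [-2, 23, 29, 34]
  Merge [8] + [15] -> [8, 15]
  Merge [24] + [38] -> [24, 38]
  Merge [8, 15] + [24, 38] -> [8, 15, 24, 38]
  Merge [-2, 23, 29, 34] + [8, 15, 24, 38] -> [-2, 8, 15, 23, 24, 29, 34, 38]


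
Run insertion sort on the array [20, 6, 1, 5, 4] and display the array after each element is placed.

First element 20 is already 'sorted'
Insert 6: shifted 1 elements -> [6, 20, 1, 5, 4]
Insert 1: shifted 2 elements -> [1, 6, 20, 5, 4]
Insert 5: shifted 2 elements -> [1, 5, 6, 20, 4]
Insert 4: shifted 3 elements -> [1, 4, 5, 6, 20]


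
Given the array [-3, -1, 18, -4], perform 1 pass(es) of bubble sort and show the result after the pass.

After pass 1: [-3, -1, -4, 18] (1 swaps)
Total swaps: 1


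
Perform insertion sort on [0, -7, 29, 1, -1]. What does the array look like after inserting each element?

First element 0 is already 'sorted'
Insert -7: shifted 1 elements -> [-7, 0, 29, 1, -1]
Insert 29: shifted 0 elements -> [-7, 0, 29, 1, -1]
Insert 1: shifted 1 elements -> [-7, 0, 1, 29, -1]
Insert -1: shifted 3 elements -> [-7, -1, 0, 1, 29]


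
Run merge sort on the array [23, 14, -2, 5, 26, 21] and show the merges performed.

Divide and conquer:
  Merge [14] + [-2] -> [-2, 14]
  Merge [23] + [-2, 14] -> [-2, 14, 23]
  Merge [26] + [21] -> [21, 26]
  Merge [5] + [21, 26] -> [5, 21, 26]
  Merge [-2, 14, 23] + [5, 21, 26] -> [-2, 5, 14, 21, 23, 26]


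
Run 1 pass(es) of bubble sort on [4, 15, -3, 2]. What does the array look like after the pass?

After pass 1: [4, -3, 2, 15] (2 swaps)
Total swaps: 2


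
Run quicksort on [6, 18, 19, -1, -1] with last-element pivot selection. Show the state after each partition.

Partition 1: pivot=-1 at index 1 -> [-1, -1, 19, 6, 18]
Partition 2: pivot=18 at index 3 -> [-1, -1, 6, 18, 19]


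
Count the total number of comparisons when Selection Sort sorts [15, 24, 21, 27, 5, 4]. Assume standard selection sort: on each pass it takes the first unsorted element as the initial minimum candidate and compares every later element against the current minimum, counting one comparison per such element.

Pass 1: scan indices 1..5 for the minimum = 5 comparison(s); min is 4, place at index 0 -> [4, 24, 21, 27, 5, 15]
Pass 2: scan indices 2..5 for the minimum = 4 comparison(s); min is 5, place at index 1 -> [4, 5, 21, 27, 24, 15]
Pass 3: scan indices 3..5 for the minimum = 3 comparison(s); min is 15, place at index 2 -> [4, 5, 15, 27, 24, 21]
Pass 4: scan indices 4..5 for the minimum = 2 comparison(s); min is 21, place at index 3 -> [4, 5, 15, 21, 24, 27]
Pass 5: scan indices 5..5 for the minimum = 1 comparison(s); min is 24, place at index 4 -> [4, 5, 15, 21, 24, 27]
Selection sort always scans the whole unsorted suffix, so the count is (n-1) + (n-2) + ... + 1 = n(n-1)/2 = 6*5/2 = 15 regardless of the input order.
Total comparisons: 5 + 4 + 3 + 2 + 1 = 15
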